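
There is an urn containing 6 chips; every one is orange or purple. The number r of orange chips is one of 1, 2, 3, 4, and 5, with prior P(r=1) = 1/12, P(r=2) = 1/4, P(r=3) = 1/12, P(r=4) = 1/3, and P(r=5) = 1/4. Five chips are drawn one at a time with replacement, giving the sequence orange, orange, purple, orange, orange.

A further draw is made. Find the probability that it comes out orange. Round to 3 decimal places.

0.714

For each hypothesis, P(data | H) works out to: P(data | r = 1) = (1/6)(1/6)(5/6)(1/6)(1/6) = 0.000643; P(data | r = 2) = (2/6)(2/6)(4/6)(2/6)(2/6) = 0.0082305; P(data | r = 3) = (3/6)(3/6)(3/6)(3/6)(3/6) = 0.03125; P(data | r = 4) = (4/6)(4/6)(2/6)(4/6)(4/6) = 0.065844; P(data | r = 5) = (5/6)(5/6)(1/6)(5/6)(5/6) = 0.080376.
Multiplying each by its prior: 1/12 · 0.000643 = 5.3584e-05, 1/4 · 0.0082305 = 0.0020576, 1/12 · 0.03125 = 0.0026042, 1/3 · 0.065844 = 0.021948, 1/4 · 0.080376 = 0.020094; with total 0.046757.
Normalising, the posterior is P(r = 1 | data) = 0.001146, P(r = 2 | data) = 0.044006, P(r = 3 | data) = 0.055696, P(r = 4 | data) = 0.4694, P(r = 5 | data) = 0.42975.
Averaging over the posterior, P(orange next | data) = (1/6)(0.001146) + (1/3)(0.044006) + (1/2)(0.055696) + (2/3)(0.4694) + (5/6)(0.42975) = 0.71377.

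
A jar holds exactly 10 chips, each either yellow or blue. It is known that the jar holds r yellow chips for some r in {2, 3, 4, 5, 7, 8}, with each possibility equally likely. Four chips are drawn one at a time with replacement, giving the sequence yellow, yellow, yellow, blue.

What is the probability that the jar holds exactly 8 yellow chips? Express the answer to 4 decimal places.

0.3089

Compute the likelihood of the observed sequence for each case: P(data | r = 2) = (2/10)(2/10)(2/10)(8/10) = 0.0064; P(data | r = 3) = (3/10)(3/10)(3/10)(7/10) = 0.0189; P(data | r = 4) = (4/10)(4/10)(4/10)(6/10) = 0.0384; P(data | r = 5) = (5/10)(5/10)(5/10)(5/10) = 0.0625; P(data | r = 7) = (7/10)(7/10)(7/10)(3/10) = 0.1029; P(data | r = 8) = (8/10)(8/10)(8/10)(2/10) = 0.1024.
Multiplying each by its prior: 1/6 · 0.0064 = 0.0010667, 1/6 · 0.0189 = 0.00315, 1/6 · 0.0384 = 0.0064, 1/6 · 0.0625 = 0.010417, 1/6 · 0.1029 = 0.01715, 1/6 · 0.1024 = 0.017067; these sum to 0.05525.
Hence P(r = 8 | data) = (0.017067) / (0.05525) = 0.3089.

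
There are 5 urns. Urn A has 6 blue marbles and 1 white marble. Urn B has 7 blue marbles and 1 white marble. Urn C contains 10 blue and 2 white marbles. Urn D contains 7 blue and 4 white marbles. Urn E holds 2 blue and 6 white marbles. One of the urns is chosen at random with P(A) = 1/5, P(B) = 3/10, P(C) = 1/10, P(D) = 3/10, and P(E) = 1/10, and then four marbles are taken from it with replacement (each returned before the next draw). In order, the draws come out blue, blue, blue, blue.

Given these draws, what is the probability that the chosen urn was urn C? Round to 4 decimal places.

0.1264

Under each hypothesis, the probability of the observed sequence is: P(data | urn A) = (6/7)(6/7)(6/7)(6/7) = 0.53978; P(data | urn B) = (7/8)(7/8)(7/8)(7/8) = 0.58618; P(data | urn C) = (10/12)(10/12)(10/12)(10/12) = 0.48225; P(data | urn D) = (7/11)(7/11)(7/11)(7/11) = 0.16399; P(data | urn E) = (2/8)(2/8)(2/8)(2/8) = 0.0039062.
Multiplying each by its prior: 1/5 · 0.53978 = 0.10796, 3/10 · 0.58618 = 0.17585, 1/10 · 0.48225 = 0.048225, 3/10 · 0.16399 = 0.049197, 1/10 · 0.0039062 = 0.00039063; with total 0.38162.
So P(urn C | data) = (0.048225) / (0.38162) = 0.12637.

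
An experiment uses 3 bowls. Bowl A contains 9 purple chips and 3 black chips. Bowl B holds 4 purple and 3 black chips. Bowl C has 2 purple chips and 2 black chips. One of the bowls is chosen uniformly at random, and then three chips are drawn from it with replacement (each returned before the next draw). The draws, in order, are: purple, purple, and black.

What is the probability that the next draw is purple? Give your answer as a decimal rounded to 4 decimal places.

0.6113

Under each hypothesis, the probability of the observed sequence is: P(data | bowl A) = (9/12)(9/12)(3/12) = 0.14062; P(data | bowl B) = (4/7)(4/7)(3/7) = 0.13994; P(data | bowl C) = (2/4)(2/4)(2/4) = 0.125.
The prior-weighted likelihoods are 1/3 · 0.14062 = 0.046875, 1/3 · 0.13994 = 0.046647, 1/3 · 0.125 = 0.041667; summing to 0.13519.
The posterior is then P(bowl A | data) = 0.34674, P(bowl B | data) = 0.34505, P(bowl C | data) = 0.30821.
The predictive probability is P(purple next | data) = (3/4)(0.34674) + (4/7)(0.34505) + (1/2)(0.30821) = 0.61133.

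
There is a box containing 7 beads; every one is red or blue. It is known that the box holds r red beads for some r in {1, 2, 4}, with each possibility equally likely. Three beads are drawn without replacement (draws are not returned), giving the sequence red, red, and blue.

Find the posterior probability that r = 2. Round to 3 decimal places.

0.217

Under each hypothesis, the probability of the observed sequence is: P(data | r = 1) = (1/7)(0/6) = 0; P(data | r = 2) = (2/7)(1/6)(5/5) = 1/21; P(data | r = 4) = (4/7)(3/6)(3/5) = 6/35.
The prior-weighted likelihoods are 1/3 · 0 = 0, 1/3 · 1/21 = 1/63, 1/3 · 6/35 = 2/35; these sum to 23/315.
By Bayes' rule, P(r = 2 | data) = (1/63) / (23/315) = 5/23.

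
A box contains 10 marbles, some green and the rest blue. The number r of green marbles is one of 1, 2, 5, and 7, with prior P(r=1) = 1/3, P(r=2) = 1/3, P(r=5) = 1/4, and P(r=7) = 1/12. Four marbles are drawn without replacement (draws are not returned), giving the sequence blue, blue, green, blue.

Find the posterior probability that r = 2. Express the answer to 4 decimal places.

The likelihood of the observed sequence under each hypothesis: P(data | r = 1) = (9/10)(8/9)(1/8)(7/7) = 0.1; P(data | r = 2) = (8/10)(7/9)(2/8)(6/7) = 0.13333; P(data | r = 5) = (5/10)(4/9)(5/8)(3/7) = 0.059524; P(data | r = 7) = (3/10)(2/9)(7/8)(1/7) = 0.0083333.
The prior-weighted likelihoods are 1/3 · 0.1 = 0.033333, 1/3 · 0.13333 = 0.044444, 1/4 · 0.059524 = 0.014881, 1/12 · 0.0083333 = 0.00069444; with total 0.093353.
So P(r = 2 | data) = (0.044444) / (0.093353) = 0.47609.

0.4761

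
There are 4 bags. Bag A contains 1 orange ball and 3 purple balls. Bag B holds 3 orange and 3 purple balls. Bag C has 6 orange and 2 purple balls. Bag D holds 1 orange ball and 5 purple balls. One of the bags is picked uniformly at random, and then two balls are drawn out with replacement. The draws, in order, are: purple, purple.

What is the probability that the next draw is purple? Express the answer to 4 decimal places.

0.7271

Compute the likelihood of the observed sequence for each case: P(data | bag A) = (3/4)(3/4) = 9/16; P(data | bag B) = (3/6)(3/6) = 1/4; P(data | bag C) = (2/8)(2/8) = 1/16; P(data | bag D) = (5/6)(5/6) = 25/36.
Weighting by the prior gives 1/4 · 9/16 = 9/64, 1/4 · 1/4 = 1/16, 1/4 · 1/16 = 1/64, 1/4 · 25/36 = 25/144; with total 113/288.
The posterior is then P(bag A | data) = 81/226, P(bag B | data) = 18/113, P(bag C | data) = 9/226, P(bag D | data) = 50/113.
So P(purple next | data) = Σ P(purple next | H) P(H | data) = (3/4)(81/226) + (1/2)(18/113) + (1/4)(9/226) + (5/6)(50/113) = 493/678.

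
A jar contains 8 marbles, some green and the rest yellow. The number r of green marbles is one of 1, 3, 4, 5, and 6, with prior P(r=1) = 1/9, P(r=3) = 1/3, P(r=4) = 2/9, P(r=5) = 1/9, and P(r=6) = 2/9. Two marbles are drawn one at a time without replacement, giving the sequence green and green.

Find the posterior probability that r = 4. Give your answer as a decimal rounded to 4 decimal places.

For each hypothesis, P(data | H) works out to: P(data | r = 1) = (1/8)(0/7) = 0; P(data | r = 3) = (3/8)(2/7) = 3/28; P(data | r = 4) = (4/8)(3/7) = 3/14; P(data | r = 5) = (5/8)(4/7) = 5/14; P(data | r = 6) = (6/8)(5/7) = 15/28.
Multiplying each by its prior: 1/9 · 0 = 0, 1/3 · 3/28 = 1/28, 2/9 · 3/14 = 1/21, 1/9 · 5/14 = 5/126, 2/9 · 15/28 = 5/42; these sum to 61/252.
Hence P(r = 4 | data) = (1/21) / (61/252) = 12/61.

0.1967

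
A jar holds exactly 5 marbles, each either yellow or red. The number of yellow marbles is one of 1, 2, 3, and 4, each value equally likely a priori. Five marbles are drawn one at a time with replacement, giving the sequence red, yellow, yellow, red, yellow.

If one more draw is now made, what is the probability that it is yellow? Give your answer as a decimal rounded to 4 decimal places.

Compute the likelihood of the observed sequence for each case: P(data | r = 1) = (4/5)(1/5)(1/5)(4/5)(1/5) = 0.00512; P(data | r = 2) = (3/5)(2/5)(2/5)(3/5)(2/5) = 0.02304; P(data | r = 3) = (2/5)(3/5)(3/5)(2/5)(3/5) = 0.03456; P(data | r = 4) = (1/5)(4/5)(4/5)(1/5)(4/5) = 0.02048.
The prior-weighted likelihoods are 1/4 · 0.00512 = 0.00128, 1/4 · 0.02304 = 0.00576, 1/4 · 0.03456 = 0.00864, 1/4 · 0.02048 = 0.00512; summing to 0.0208.
Normalising, the posterior is P(r = 1 | data) = 0.061538, P(r = 2 | data) = 0.27692, P(r = 3 | data) = 0.41538, P(r = 4 | data) = 0.24615.
So P(yellow next | data) = Σ P(yellow next | H) P(H | data) = (1/5)(0.061538) + (2/5)(0.27692) + (3/5)(0.41538) + (4/5)(0.24615) = 0.56923.

0.5692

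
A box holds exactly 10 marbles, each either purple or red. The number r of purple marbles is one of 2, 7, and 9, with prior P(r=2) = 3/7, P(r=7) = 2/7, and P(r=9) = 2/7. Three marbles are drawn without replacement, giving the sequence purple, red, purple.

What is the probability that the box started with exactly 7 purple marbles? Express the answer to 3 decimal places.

0.568

Under each hypothesis, the probability of the observed sequence is: P(data | r = 2) = (2/10)(8/9)(1/8) = 1/45; P(data | r = 7) = (7/10)(3/9)(6/8) = 7/40; P(data | r = 9) = (9/10)(1/9)(8/8) = 1/10.
Weighting by the prior gives 3/7 · 1/45 = 1/105, 2/7 · 7/40 = 1/20, 2/7 · 1/10 = 1/35; these sum to 37/420.
So P(r = 7 | data) = (1/20) / (37/420) = 21/37.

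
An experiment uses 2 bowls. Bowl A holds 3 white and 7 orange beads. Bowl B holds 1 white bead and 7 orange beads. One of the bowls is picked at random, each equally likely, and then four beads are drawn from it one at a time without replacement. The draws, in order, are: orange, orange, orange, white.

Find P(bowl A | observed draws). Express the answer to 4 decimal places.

The likelihood of the observed sequence under each hypothesis: P(data | bowl A) = (7/10)(6/9)(5/8)(3/7) = 1/8; P(data | bowl B) = (7/8)(6/7)(5/6)(1/5) = 1/8.
The prior-weighted likelihoods are 1/2 · 1/8 = 1/16, 1/2 · 1/8 = 1/16; summing to 1/8.
So P(bowl A | data) = (1/16) / (1/8) = 1/2.

0.5000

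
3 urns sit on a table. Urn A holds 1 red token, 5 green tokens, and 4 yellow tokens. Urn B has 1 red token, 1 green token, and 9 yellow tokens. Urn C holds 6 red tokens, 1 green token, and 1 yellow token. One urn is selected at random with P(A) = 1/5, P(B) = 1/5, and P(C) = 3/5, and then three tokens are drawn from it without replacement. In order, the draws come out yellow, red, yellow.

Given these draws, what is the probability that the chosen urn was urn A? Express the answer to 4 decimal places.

0.1864

Under each hypothesis, the probability of the observed sequence is: P(data | urn A) = (4/10)(1/9)(3/8) = 0.016667; P(data | urn B) = (9/11)(1/10)(8/9) = 0.072727; P(data | urn C) = (1/8)(6/7)(0/6) = 0.
Multiplying each by its prior: 1/5 · 0.016667 = 0.0033333, 1/5 · 0.072727 = 0.014545, 3/5 · 0 = 0; with total 0.017879.
Therefore the posterior P(urn A | data) = (0.0033333) / (0.017879) = 0.18644.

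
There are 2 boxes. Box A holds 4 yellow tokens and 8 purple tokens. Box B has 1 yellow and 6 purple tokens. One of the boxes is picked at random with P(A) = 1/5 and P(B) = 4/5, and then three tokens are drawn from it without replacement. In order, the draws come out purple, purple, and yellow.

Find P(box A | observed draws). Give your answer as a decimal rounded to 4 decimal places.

0.2290

Under each hypothesis, the probability of the observed sequence is: P(data | box A) = (8/12)(7/11)(4/10) = 0.1697; P(data | box B) = (6/7)(5/6)(1/5) = 0.14286.
Weighting by the prior gives 1/5 · 0.1697 = 0.033939, 4/5 · 0.14286 = 0.11429; these sum to 0.14823.
By Bayes' rule, P(box A | data) = (0.033939) / (0.14823) = 0.22897.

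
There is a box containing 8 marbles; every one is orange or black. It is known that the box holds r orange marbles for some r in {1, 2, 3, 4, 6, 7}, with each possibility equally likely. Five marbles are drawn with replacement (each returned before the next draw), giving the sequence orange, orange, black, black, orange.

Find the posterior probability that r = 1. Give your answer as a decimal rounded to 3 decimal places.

Compute the likelihood of the observed sequence for each case: P(data | r = 1) = (1/8)(1/8)(7/8)(7/8)(1/8) = 0.0014954; P(data | r = 2) = (2/8)(2/8)(6/8)(6/8)(2/8) = 0.0087891; P(data | r = 3) = (3/8)(3/8)(5/8)(5/8)(3/8) = 0.020599; P(data | r = 4) = (4/8)(4/8)(4/8)(4/8)(4/8) = 0.03125; P(data | r = 6) = (6/8)(6/8)(2/8)(2/8)(6/8) = 0.026367; P(data | r = 7) = (7/8)(7/8)(1/8)(1/8)(7/8) = 0.010468.
Weighting by the prior gives 1/6 · 0.0014954 = 0.00024923, 1/6 · 0.0087891 = 0.0014648, 1/6 · 0.020599 = 0.0034332, 1/6 · 0.03125 = 0.0052083, 1/6 · 0.026367 = 0.0043945, 1/6 · 0.010468 = 0.0017446; with total 0.016495.
By Bayes' rule, P(r = 1 | data) = (0.00024923) / (0.016495) = 0.015109.

0.015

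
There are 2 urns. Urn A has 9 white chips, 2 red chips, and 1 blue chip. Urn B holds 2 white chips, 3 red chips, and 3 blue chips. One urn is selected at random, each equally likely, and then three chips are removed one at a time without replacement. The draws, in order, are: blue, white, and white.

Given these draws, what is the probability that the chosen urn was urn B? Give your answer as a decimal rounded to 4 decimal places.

0.2466

For each hypothesis, P(data | H) works out to: P(data | urn A) = (1/12)(9/11)(8/10) = 0.054545; P(data | urn B) = (3/8)(2/7)(1/6) = 0.017857.
Weighting by the prior gives 1/2 · 0.054545 = 0.027273, 1/2 · 0.017857 = 0.0089286; with total 0.036201.
So P(urn B | data) = (0.0089286) / (0.036201) = 0.24664.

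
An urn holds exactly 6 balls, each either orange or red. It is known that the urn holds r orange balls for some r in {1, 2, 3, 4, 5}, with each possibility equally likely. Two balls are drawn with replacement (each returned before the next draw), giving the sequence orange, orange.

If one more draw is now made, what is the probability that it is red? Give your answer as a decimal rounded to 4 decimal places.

The likelihood of the observed sequence under each hypothesis: P(data | r = 1) = (1/6)(1/6) = 1/36; P(data | r = 2) = (2/6)(2/6) = 1/9; P(data | r = 3) = (3/6)(3/6) = 1/4; P(data | r = 4) = (4/6)(4/6) = 4/9; P(data | r = 5) = (5/6)(5/6) = 25/36.
Weighting by the prior gives 1/5 · 1/36 = 1/180, 1/5 · 1/9 = 1/45, 1/5 · 1/4 = 1/20, 1/5 · 4/9 = 4/45, 1/5 · 25/36 = 5/36; these sum to 11/36.
The posterior is then P(r = 1 | data) = 1/55, P(r = 2 | data) = 4/55, P(r = 3 | data) = 9/55, P(r = 4 | data) = 16/55, P(r = 5 | data) = 5/11.
Averaging over the posterior, P(red next | data) = (5/6)(1/55) + (2/3)(4/55) + (1/2)(9/55) + (1/3)(16/55) + (1/6)(5/11) = 7/22.

0.3182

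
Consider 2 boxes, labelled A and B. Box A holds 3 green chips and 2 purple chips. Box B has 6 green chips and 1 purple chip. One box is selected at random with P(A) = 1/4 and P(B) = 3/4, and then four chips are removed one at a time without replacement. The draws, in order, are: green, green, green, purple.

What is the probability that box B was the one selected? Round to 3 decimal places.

For each hypothesis, P(data | H) works out to: P(data | box A) = (3/5)(2/4)(1/3)(2/2) = 1/10; P(data | box B) = (6/7)(5/6)(4/5)(1/4) = 1/7.
The prior-weighted likelihoods are 1/4 · 1/10 = 1/40, 3/4 · 1/7 = 3/28; summing to 37/280.
So P(box B | data) = (3/28) / (37/280) = 30/37.

0.811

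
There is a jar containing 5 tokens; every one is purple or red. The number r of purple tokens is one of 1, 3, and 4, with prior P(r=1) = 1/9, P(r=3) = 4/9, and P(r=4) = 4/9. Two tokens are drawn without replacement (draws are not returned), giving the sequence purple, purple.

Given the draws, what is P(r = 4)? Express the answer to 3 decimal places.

Compute the likelihood of the observed sequence for each case: P(data | r = 1) = (1/5)(0/4) = 0; P(data | r = 3) = (3/5)(2/4) = 3/10; P(data | r = 4) = (4/5)(3/4) = 3/5.
The prior-weighted likelihoods are 1/9 · 0 = 0, 4/9 · 3/10 = 2/15, 4/9 · 3/5 = 4/15; these sum to 2/5.
So P(r = 4 | data) = (4/15) / (2/5) = 2/3.

0.667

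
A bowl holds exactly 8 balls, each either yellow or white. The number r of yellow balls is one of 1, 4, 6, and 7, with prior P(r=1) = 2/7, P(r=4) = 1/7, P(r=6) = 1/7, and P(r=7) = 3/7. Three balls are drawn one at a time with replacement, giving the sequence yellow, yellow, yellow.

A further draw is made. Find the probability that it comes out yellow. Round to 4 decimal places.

The likelihood of the observed sequence under each hypothesis: P(data | r = 1) = (1/8)(1/8)(1/8) = 0.0019531; P(data | r = 4) = (4/8)(4/8)(4/8) = 0.125; P(data | r = 6) = (6/8)(6/8)(6/8) = 0.42188; P(data | r = 7) = (7/8)(7/8)(7/8) = 0.66992.
The prior-weighted likelihoods are 2/7 · 0.0019531 = 0.00055804, 1/7 · 0.125 = 0.017857, 1/7 · 0.42188 = 0.060268, 3/7 · 0.66992 = 0.28711; these sum to 0.36579.
Normalising, the posterior is P(r = 1 | data) = 0.0015256, P(r = 4 | data) = 0.048818, P(r = 6 | data) = 0.16476, P(r = 7 | data) = 0.7849.
So P(yellow next | data) = Σ P(yellow next | H) P(H | data) = (1/8)(0.0015256) + (1/2)(0.048818) + (3/4)(0.16476) + (7/8)(0.7849) = 0.83495.

0.8350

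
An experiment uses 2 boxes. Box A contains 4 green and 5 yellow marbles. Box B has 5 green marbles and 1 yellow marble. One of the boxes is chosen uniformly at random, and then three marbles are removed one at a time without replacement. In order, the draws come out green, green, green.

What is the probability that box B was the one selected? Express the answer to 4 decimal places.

Compute the likelihood of the observed sequence for each case: P(data | box A) = (4/9)(3/8)(2/7) = 1/21; P(data | box B) = (5/6)(4/5)(3/4) = 1/2.
Multiplying each by its prior: 1/2 · 1/21 = 1/42, 1/2 · 1/2 = 1/4; summing to 23/84.
By Bayes' rule, P(box B | data) = (1/4) / (23/84) = 21/23.

0.9130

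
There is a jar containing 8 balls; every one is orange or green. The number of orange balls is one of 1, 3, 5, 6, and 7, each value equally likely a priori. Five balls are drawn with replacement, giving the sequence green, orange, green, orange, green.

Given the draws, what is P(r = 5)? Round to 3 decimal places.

0.272

Under each hypothesis, the probability of the observed sequence is: P(data | r = 1) = (7/8)(1/8)(7/8)(1/8)(7/8) = 0.010468; P(data | r = 3) = (5/8)(3/8)(5/8)(3/8)(5/8) = 0.034332; P(data | r = 5) = (3/8)(5/8)(3/8)(5/8)(3/8) = 0.020599; P(data | r = 6) = (2/8)(6/8)(2/8)(6/8)(2/8) = 0.0087891; P(data | r = 7) = (1/8)(7/8)(1/8)(7/8)(1/8) = 0.0014954.
The prior-weighted likelihoods are 1/5 · 0.010468 = 0.0020935, 1/5 · 0.034332 = 0.0068665, 1/5 · 0.020599 = 0.0041199, 1/5 · 0.0087891 = 0.0017578, 1/5 · 0.0014954 = 0.00029907; these sum to 0.015137.
So P(r = 5 | data) = (0.0041199) / (0.015137) = 0.27218.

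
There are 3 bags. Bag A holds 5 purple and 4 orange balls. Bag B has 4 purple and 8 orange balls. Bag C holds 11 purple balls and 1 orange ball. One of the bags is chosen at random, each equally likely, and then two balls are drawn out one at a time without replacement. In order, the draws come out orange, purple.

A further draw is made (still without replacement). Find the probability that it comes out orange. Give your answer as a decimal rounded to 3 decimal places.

For each hypothesis, P(data | H) works out to: P(data | bag A) = (4/9)(5/8) = 0.27778; P(data | bag B) = (8/12)(4/11) = 0.24242; P(data | bag C) = (1/12)(11/11) = 0.083333.
Multiplying each by its prior: 1/3 · 0.27778 = 0.092593, 1/3 · 0.24242 = 0.080808, 1/3 · 0.083333 = 0.027778; with total 0.20118.
Dividing through by the total gives posterior P(bag A | data) = 0.46025, P(bag B | data) = 0.40167, P(bag C | data) = 0.13808.
The predictive probability is P(orange next | data) = (3/7)(0.46025) + (7/10)(0.40167) + (0)(0.13808) = 0.47842.

0.478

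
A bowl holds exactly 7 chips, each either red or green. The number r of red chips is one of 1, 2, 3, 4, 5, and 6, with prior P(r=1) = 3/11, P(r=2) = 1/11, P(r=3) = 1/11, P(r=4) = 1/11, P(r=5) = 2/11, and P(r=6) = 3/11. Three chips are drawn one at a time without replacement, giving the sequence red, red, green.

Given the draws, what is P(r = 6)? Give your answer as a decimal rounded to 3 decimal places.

The likelihood of the observed sequence under each hypothesis: P(data | r = 1) = (1/7)(0/6) = 0; P(data | r = 2) = (2/7)(1/6)(5/5) = 1/21; P(data | r = 3) = (3/7)(2/6)(4/5) = 4/35; P(data | r = 4) = (4/7)(3/6)(3/5) = 6/35; P(data | r = 5) = (5/7)(4/6)(2/5) = 4/21; P(data | r = 6) = (6/7)(5/6)(1/5) = 1/7.
The prior-weighted likelihoods are 3/11 · 0 = 0, 1/11 · 1/21 = 1/231, 1/11 · 4/35 = 4/385, 1/11 · 6/35 = 6/385, 2/11 · 4/21 = 8/231, 3/11 · 1/7 = 3/77; summing to 8/77.
Therefore the posterior P(r = 6 | data) = (3/77) / (8/77) = 3/8.

0.375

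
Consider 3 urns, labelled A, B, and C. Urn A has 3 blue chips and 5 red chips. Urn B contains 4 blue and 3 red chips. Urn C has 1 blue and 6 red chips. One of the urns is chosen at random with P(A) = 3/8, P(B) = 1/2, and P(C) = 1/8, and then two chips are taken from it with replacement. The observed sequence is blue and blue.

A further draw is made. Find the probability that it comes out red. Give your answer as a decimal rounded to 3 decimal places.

0.481

Under each hypothesis, the probability of the observed sequence is: P(data | urn A) = (3/8)(3/8) = 0.14062; P(data | urn B) = (4/7)(4/7) = 0.32653; P(data | urn C) = (1/7)(1/7) = 0.020408.
Weighting by the prior gives 3/8 · 0.14062 = 0.052734, 1/2 · 0.32653 = 0.16327, 1/8 · 0.020408 = 0.002551; these sum to 0.21855.
Normalising, the posterior is P(urn A | data) = 0.24129, P(urn B | data) = 0.74704, P(urn C | data) = 0.011672.
So P(red next | data) = Σ P(red next | H) P(H | data) = (5/8)(0.24129) + (3/7)(0.74704) + (6/7)(0.011672) = 0.48097.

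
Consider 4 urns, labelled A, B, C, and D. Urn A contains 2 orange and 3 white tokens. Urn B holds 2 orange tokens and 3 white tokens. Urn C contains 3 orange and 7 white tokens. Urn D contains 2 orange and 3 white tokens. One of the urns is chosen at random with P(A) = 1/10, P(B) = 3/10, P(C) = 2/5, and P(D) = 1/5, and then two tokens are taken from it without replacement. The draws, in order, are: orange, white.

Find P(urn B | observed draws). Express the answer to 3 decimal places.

0.329

Under each hypothesis, the probability of the observed sequence is: P(data | urn A) = (2/5)(3/4) = 3/10; P(data | urn B) = (2/5)(3/4) = 3/10; P(data | urn C) = (3/10)(7/9) = 7/30; P(data | urn D) = (2/5)(3/4) = 3/10.
Multiplying each by its prior: 1/10 · 3/10 = 3/100, 3/10 · 3/10 = 9/100, 2/5 · 7/30 = 7/75, 1/5 · 3/10 = 3/50; summing to 41/150.
So P(urn B | data) = (9/100) / (41/150) = 27/82.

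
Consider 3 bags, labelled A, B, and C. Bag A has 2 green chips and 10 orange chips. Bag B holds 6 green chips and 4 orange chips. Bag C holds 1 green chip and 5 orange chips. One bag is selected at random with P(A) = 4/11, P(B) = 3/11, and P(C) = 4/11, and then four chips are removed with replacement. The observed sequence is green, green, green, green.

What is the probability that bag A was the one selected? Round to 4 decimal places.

For each hypothesis, P(data | H) works out to: P(data | bag A) = (2/12)(2/12)(2/12)(2/12) = 0.0007716; P(data | bag B) = (6/10)(6/10)(6/10)(6/10) = 0.1296; P(data | bag C) = (1/6)(1/6)(1/6)(1/6) = 0.0007716.
The prior-weighted likelihoods are 4/11 · 0.0007716 = 0.00028058, 3/11 · 0.1296 = 0.035345, 4/11 · 0.0007716 = 0.00028058; these sum to 0.035907.
Hence P(bag A | data) = (0.00028058) / (0.035907) = 0.0078143.

0.0078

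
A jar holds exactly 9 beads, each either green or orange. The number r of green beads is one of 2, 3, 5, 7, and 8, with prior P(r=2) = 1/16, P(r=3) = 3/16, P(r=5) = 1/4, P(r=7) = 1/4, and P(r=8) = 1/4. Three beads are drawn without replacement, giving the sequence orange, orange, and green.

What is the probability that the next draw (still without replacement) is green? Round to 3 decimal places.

For each hypothesis, P(data | H) works out to: P(data | r = 2) = (7/9)(6/8)(2/7) = 0.16667; P(data | r = 3) = (6/9)(5/8)(3/7) = 0.17857; P(data | r = 5) = (4/9)(3/8)(5/7) = 0.11905; P(data | r = 7) = (2/9)(1/8)(7/7) = 0.027778; P(data | r = 8) = (1/9)(0/8) = 0.
Multiplying each by its prior: 1/16 · 0.16667 = 0.010417, 3/16 · 0.17857 = 0.033482, 1/4 · 0.11905 = 0.029762, 1/4 · 0.027778 = 0.0069444, 1/4 · 0 = 0; with total 0.080605.
Dividing through by the total gives posterior P(r = 2 | data) = 0.12923, P(r = 3 | data) = 0.41538, P(r = 5 | data) = 0.36923, P(r = 7 | data) = 0.086154, P(r = 8 | data) = 0.
The predictive probability is P(green next | data) = (1/6)(0.12923) + (1/3)(0.41538) + (2/3)(0.36923) + (1)(0.086154) = 0.49231.

0.492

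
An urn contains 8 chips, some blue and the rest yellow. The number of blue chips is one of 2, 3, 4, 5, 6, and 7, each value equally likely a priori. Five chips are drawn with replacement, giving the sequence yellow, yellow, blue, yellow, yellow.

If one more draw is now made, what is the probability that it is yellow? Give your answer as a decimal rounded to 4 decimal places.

0.6342

The likelihood of the observed sequence under each hypothesis: P(data | r = 2) = (6/8)(6/8)(2/8)(6/8)(6/8) = 0.079102; P(data | r = 3) = (5/8)(5/8)(3/8)(5/8)(5/8) = 0.05722; P(data | r = 4) = (4/8)(4/8)(4/8)(4/8)(4/8) = 0.03125; P(data | r = 5) = (3/8)(3/8)(5/8)(3/8)(3/8) = 0.01236; P(data | r = 6) = (2/8)(2/8)(6/8)(2/8)(2/8) = 0.0029297; P(data | r = 7) = (1/8)(1/8)(7/8)(1/8)(1/8) = 0.00021362.
Multiplying each by its prior: 1/6 · 0.079102 = 0.013184, 1/6 · 0.05722 = 0.0095367, 1/6 · 0.03125 = 0.0052083, 1/6 · 0.01236 = 0.0020599, 1/6 · 0.0029297 = 0.00048828, 1/6 · 0.00021362 = 3.5604e-05; summing to 0.030512.
Normalising, the posterior is P(r = 2 | data) = 0.43207, P(r = 3 | data) = 0.31255, P(r = 4 | data) = 0.1707, P(r = 5 | data) = 0.067511, P(r = 6 | data) = 0.016003, P(r = 7 | data) = 0.0011669.
Averaging over the posterior, P(yellow next | data) = (3/4)(0.43207) + (5/8)(0.31255) + (1/2)(0.1707) + (3/8)(0.067511) + (1/4)(0.016003) + (1/8)(0.0011669) = 0.63421.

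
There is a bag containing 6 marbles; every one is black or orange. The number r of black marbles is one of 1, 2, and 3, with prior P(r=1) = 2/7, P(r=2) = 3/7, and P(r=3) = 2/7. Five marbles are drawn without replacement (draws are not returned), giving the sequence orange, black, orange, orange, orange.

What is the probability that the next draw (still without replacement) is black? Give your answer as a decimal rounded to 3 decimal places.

0.375

For each hypothesis, P(data | H) works out to: P(data | r = 1) = (5/6)(1/5)(4/4)(3/3)(2/2) = 1/6; P(data | r = 2) = (4/6)(2/5)(3/4)(2/3)(1/2) = 1/15; P(data | r = 3) = (3/6)(3/5)(2/4)(1/3)(0/2) = 0.
The prior-weighted likelihoods are 2/7 · 1/6 = 1/21, 3/7 · 1/15 = 1/35, 2/7 · 0 = 0; summing to 8/105.
Dividing through by the total gives posterior P(r = 1 | data) = 5/8, P(r = 2 | data) = 3/8, P(r = 3 | data) = 0.
Averaging over the posterior, P(black next | data) = (0)(5/8) + (1)(3/8) = 3/8.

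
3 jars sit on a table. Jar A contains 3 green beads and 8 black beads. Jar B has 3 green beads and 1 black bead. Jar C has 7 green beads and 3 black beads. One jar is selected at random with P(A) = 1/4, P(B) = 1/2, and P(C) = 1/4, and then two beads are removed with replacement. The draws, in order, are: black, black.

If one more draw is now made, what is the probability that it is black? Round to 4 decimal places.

0.5954

For each hypothesis, P(data | H) works out to: P(data | jar A) = (8/11)(8/11) = 0.52893; P(data | jar B) = (1/4)(1/4) = 0.0625; P(data | jar C) = (3/10)(3/10) = 0.09.
Weighting by the prior gives 1/4 · 0.52893 = 0.13223, 1/2 · 0.0625 = 0.03125, 1/4 · 0.09 = 0.0225; with total 0.18598.
The posterior is then P(jar A | data) = 0.71099, P(jar B | data) = 0.16803, P(jar C | data) = 0.12098.
Averaging over the posterior, P(black next | data) = (8/11)(0.71099) + (1/4)(0.16803) + (3/10)(0.12098) = 0.59539.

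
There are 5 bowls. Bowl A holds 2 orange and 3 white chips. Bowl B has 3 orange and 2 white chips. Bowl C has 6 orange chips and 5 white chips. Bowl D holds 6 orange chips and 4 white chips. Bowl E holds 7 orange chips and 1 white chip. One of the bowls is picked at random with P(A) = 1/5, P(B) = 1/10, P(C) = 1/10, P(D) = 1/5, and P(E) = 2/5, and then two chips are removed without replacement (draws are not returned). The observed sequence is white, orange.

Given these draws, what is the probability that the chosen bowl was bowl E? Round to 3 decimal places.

Under each hypothesis, the probability of the observed sequence is: P(data | bowl A) = (3/5)(2/4) = 3/10; P(data | bowl B) = (2/5)(3/4) = 3/10; P(data | bowl C) = (5/11)(6/10) = 3/11; P(data | bowl D) = (4/10)(6/9) = 4/15; P(data | bowl E) = (1/8)(7/7) = 1/8.
The prior-weighted likelihoods are 1/5 · 3/10 = 3/50, 1/10 · 3/10 = 3/100, 1/10 · 3/11 = 3/110, 1/5 · 4/15 = 4/75, 2/5 · 1/8 = 1/20; these sum to 182/825.
Therefore the posterior P(bowl E | data) = (1/20) / (182/825) = 165/728.

0.227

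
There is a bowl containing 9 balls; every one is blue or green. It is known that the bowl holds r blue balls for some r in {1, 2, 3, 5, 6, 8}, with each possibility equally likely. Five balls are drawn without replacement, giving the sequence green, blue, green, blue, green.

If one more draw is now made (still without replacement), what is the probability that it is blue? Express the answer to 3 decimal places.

0.400

For each hypothesis, P(data | H) works out to: P(data | r = 1) = (8/9)(1/8)(7/7)(0/6) = 0; P(data | r = 2) = (7/9)(2/8)(6/7)(1/6)(5/5) = 1/36; P(data | r = 3) = (6/9)(3/8)(5/7)(2/6)(4/5) = 1/21; P(data | r = 5) = (4/9)(5/8)(3/7)(4/6)(2/5) = 2/63; P(data | r = 6) = (3/9)(6/8)(2/7)(5/6)(1/5) = 1/84; P(data | r = 8) = (1/9)(8/8)(0/7) = 0.
Multiplying each by its prior: 1/6 · 0 = 0, 1/6 · 1/36 = 1/216, 1/6 · 1/21 = 1/126, 1/6 · 2/63 = 1/189, 1/6 · 1/84 = 1/504, 1/6 · 0 = 0; these sum to 5/252.
Dividing through by the total gives posterior P(r = 1 | data) = 0, P(r = 2 | data) = 7/30, P(r = 3 | data) = 2/5, P(r = 5 | data) = 4/15, P(r = 6 | data) = 1/10, P(r = 8 | data) = 0.
Averaging over the posterior, P(blue next | data) = (0)(7/30) + (1/4)(2/5) + (3/4)(4/15) + (1)(1/10) = 2/5.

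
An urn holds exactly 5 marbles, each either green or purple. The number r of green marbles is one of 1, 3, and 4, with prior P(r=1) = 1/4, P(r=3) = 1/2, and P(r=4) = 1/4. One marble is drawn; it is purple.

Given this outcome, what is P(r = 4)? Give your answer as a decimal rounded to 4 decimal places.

Under each hypothesis, the probability of this draw is: P(data | r = 1) = (4/5) = 4/5; P(data | r = 3) = (2/5) = 2/5; P(data | r = 4) = (1/5) = 1/5.
Weighting by the prior gives 1/4 · 4/5 = 1/5, 1/2 · 2/5 = 1/5, 1/4 · 1/5 = 1/20; with total 9/20.
Therefore the posterior P(r = 4 | data) = (1/20) / (9/20) = 1/9.

0.1111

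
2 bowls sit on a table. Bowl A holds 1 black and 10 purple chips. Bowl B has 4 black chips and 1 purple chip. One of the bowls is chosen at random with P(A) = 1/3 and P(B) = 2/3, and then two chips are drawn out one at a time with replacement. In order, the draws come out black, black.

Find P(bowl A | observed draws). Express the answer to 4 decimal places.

For each hypothesis, P(data | H) works out to: P(data | bowl A) = (1/11)(1/11) = 0.0082645; P(data | bowl B) = (4/5)(4/5) = 0.64.
Multiplying each by its prior: 1/3 · 0.0082645 = 0.0027548, 2/3 · 0.64 = 0.42667; summing to 0.42942.
So P(bowl A | data) = (0.0027548) / (0.42942) = 0.0064152.

0.0064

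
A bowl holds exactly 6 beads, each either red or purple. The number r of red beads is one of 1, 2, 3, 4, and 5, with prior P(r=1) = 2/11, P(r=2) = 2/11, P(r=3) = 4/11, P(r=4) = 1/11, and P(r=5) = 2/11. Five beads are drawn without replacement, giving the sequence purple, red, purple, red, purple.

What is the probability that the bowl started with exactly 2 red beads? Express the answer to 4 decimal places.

For each hypothesis, P(data | H) works out to: P(data | r = 1) = (5/6)(1/5)(4/4)(0/3) = 0; P(data | r = 2) = (4/6)(2/5)(3/4)(1/3)(2/2) = 1/15; P(data | r = 3) = (3/6)(3/5)(2/4)(2/3)(1/2) = 1/20; P(data | r = 4) = (2/6)(4/5)(1/4)(3/3)(0/2) = 0; P(data | r = 5) = (1/6)(5/5)(0/4) = 0.
Multiplying each by its prior: 2/11 · 0 = 0, 2/11 · 1/15 = 2/165, 4/11 · 1/20 = 1/55, 1/11 · 0 = 0, 2/11 · 0 = 0; with total 1/33.
By Bayes' rule, P(r = 2 | data) = (2/165) / (1/33) = 2/5.

0.4000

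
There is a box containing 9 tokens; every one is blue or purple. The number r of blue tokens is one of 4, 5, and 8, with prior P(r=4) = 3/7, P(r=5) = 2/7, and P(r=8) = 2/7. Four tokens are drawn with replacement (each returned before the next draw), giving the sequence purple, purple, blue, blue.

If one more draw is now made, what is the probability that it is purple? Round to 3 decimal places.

Compute the likelihood of the observed sequence for each case: P(data | r = 4) = (5/9)(5/9)(4/9)(4/9) = 0.060966; P(data | r = 5) = (4/9)(4/9)(5/9)(5/9) = 0.060966; P(data | r = 8) = (1/9)(1/9)(8/9)(8/9) = 0.0097546.
Weighting by the prior gives 3/7 · 0.060966 = 0.026128, 2/7 · 0.060966 = 0.017419, 2/7 · 0.0097546 = 0.002787; with total 0.046334.
Normalising, the posterior is P(r = 4 | data) = 0.56391, P(r = 5 | data) = 0.37594, P(r = 8 | data) = 0.06015.
So P(purple next | data) = Σ P(purple next | H) P(H | data) = (5/9)(0.56391) + (4/9)(0.37594) + (1/9)(0.06015) = 0.48705.

0.487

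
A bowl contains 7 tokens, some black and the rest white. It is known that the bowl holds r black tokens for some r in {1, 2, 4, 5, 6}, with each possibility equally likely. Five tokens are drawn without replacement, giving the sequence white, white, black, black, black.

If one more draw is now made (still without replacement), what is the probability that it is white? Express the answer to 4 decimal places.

0.2727

The likelihood of the observed sequence under each hypothesis: P(data | r = 1) = (6/7)(5/6)(1/5)(0/4) = 0; P(data | r = 2) = (5/7)(4/6)(2/5)(1/4)(0/3) = 0; P(data | r = 4) = (3/7)(2/6)(4/5)(3/4)(2/3) = 2/35; P(data | r = 5) = (2/7)(1/6)(5/5)(4/4)(3/3) = 1/21; P(data | r = 6) = (1/7)(0/6) = 0.
Multiplying each by its prior: 1/5 · 0 = 0, 1/5 · 0 = 0, 1/5 · 2/35 = 2/175, 1/5 · 1/21 = 1/105, 1/5 · 0 = 0; summing to 11/525.
Normalising, the posterior is P(r = 1 | data) = 0, P(r = 2 | data) = 0, P(r = 4 | data) = 6/11, P(r = 5 | data) = 5/11, P(r = 6 | data) = 0.
Averaging over the posterior, P(white next | data) = (1/2)(6/11) + (0)(5/11) = 3/11.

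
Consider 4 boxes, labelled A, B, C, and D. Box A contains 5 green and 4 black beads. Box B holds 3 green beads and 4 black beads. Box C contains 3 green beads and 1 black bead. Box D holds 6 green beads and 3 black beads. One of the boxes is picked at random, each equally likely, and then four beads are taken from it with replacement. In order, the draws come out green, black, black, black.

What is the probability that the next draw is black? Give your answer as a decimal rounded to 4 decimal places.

0.4755

For each hypothesis, P(data | H) works out to: P(data | box A) = (5/9)(4/9)(4/9)(4/9) = 0.048773; P(data | box B) = (3/7)(4/7)(4/7)(4/7) = 0.079967; P(data | box C) = (3/4)(1/4)(1/4)(1/4) = 0.011719; P(data | box D) = (6/9)(3/9)(3/9)(3/9) = 0.024691.
Multiplying each by its prior: 1/4 · 0.048773 = 0.012193, 1/4 · 0.079967 = 0.019992, 1/4 · 0.011719 = 0.0029297, 1/4 · 0.024691 = 0.0061728; these sum to 0.041287.
Normalising, the posterior is P(box A | data) = 0.29533, P(box B | data) = 0.48421, P(box C | data) = 0.070958, P(box D | data) = 0.14951.
So P(black next | data) = Σ P(black next | H) P(H | data) = (4/9)(0.29533) + (4/7)(0.48421) + (1/4)(0.070958) + (1/3)(0.14951) = 0.47552.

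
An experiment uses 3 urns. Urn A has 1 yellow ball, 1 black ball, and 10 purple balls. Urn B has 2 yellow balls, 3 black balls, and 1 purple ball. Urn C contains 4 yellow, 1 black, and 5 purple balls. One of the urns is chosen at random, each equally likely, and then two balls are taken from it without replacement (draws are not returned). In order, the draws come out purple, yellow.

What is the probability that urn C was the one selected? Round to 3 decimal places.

0.609

Under each hypothesis, the probability of the observed sequence is: P(data | urn A) = (10/12)(1/11) = 0.075758; P(data | urn B) = (1/6)(2/5) = 0.066667; P(data | urn C) = (5/10)(4/9) = 0.22222.
The prior-weighted likelihoods are 1/3 · 0.075758 = 0.025253, 1/3 · 0.066667 = 0.022222, 1/3 · 0.22222 = 0.074074; with total 0.12155.
Therefore the posterior P(urn C | data) = (0.074074) / (0.12155) = 0.60942.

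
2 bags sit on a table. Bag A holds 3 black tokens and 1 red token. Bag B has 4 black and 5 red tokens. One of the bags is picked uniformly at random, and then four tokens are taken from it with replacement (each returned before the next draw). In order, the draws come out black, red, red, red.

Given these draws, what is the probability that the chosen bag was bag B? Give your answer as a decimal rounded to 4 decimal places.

0.8667

Compute the likelihood of the observed sequence for each case: P(data | bag A) = (3/4)(1/4)(1/4)(1/4) = 0.011719; P(data | bag B) = (4/9)(5/9)(5/9)(5/9) = 0.076208.
The prior-weighted likelihoods are 1/2 · 0.011719 = 0.0058594, 1/2 · 0.076208 = 0.038104; these sum to 0.043963.
Hence P(bag B | data) = (0.038104) / (0.043963) = 0.86672.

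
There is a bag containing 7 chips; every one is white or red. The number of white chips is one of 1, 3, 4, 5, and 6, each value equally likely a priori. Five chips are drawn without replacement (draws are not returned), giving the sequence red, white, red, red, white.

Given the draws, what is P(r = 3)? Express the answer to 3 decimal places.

Compute the likelihood of the observed sequence for each case: P(data | r = 1) = (6/7)(1/6)(5/5)(4/4)(0/3) = 0; P(data | r = 3) = (4/7)(3/6)(3/5)(2/4)(2/3) = 2/35; P(data | r = 4) = (3/7)(4/6)(2/5)(1/4)(3/3) = 1/35; P(data | r = 5) = (2/7)(5/6)(1/5)(0/4) = 0; P(data | r = 6) = (1/7)(6/6)(0/5) = 0.
Weighting by the prior gives 1/5 · 0 = 0, 1/5 · 2/35 = 2/175, 1/5 · 1/35 = 1/175, 1/5 · 0 = 0, 1/5 · 0 = 0; with total 3/175.
Therefore the posterior P(r = 3 | data) = (2/175) / (3/175) = 2/3.

0.667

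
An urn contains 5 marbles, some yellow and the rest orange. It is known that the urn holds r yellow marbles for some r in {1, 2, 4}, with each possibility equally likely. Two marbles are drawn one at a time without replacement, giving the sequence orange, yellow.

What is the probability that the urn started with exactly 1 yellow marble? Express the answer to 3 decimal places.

0.286

The likelihood of the observed sequence under each hypothesis: P(data | r = 1) = (4/5)(1/4) = 1/5; P(data | r = 2) = (3/5)(2/4) = 3/10; P(data | r = 4) = (1/5)(4/4) = 1/5.
Weighting by the prior gives 1/3 · 1/5 = 1/15, 1/3 · 3/10 = 1/10, 1/3 · 1/5 = 1/15; with total 7/30.
So P(r = 1 | data) = (1/15) / (7/30) = 2/7.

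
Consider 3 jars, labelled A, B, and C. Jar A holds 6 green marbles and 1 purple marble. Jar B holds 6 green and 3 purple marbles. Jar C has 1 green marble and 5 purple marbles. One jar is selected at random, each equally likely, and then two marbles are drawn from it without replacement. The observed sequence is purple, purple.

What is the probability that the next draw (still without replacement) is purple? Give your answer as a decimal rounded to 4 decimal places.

Compute the likelihood of the observed sequence for each case: P(data | jar A) = (1/7)(0/6) = 0; P(data | jar B) = (3/9)(2/8) = 1/12; P(data | jar C) = (5/6)(4/5) = 2/3.
Multiplying each by its prior: 1/3 · 0 = 0, 1/3 · 1/12 = 1/36, 1/3 · 2/3 = 2/9; these sum to 1/4.
Dividing through by the total gives posterior P(jar A | data) = 0, P(jar B | data) = 1/9, P(jar C | data) = 8/9.
Averaging over the posterior, P(purple next | data) = (1/7)(1/9) + (3/4)(8/9) = 43/63.

0.6825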